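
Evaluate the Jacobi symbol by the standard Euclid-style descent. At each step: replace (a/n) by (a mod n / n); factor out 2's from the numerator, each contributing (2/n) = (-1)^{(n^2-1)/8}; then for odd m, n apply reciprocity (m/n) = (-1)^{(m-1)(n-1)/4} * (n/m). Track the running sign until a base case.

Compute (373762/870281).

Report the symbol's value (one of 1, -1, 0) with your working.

0

373762 = 2^1·186881; (2/870281) = +1 since 870281 mod 8 = 1, so (373762/870281) = (+1)^1·(186881/870281); sign now +1
reciprocity: (186881/870281) = +1·(870281/186881) since 186881 mod 4 = 1, 870281 mod 4 = 1; sign now +1
(870281/186881) = (122757/186881)   [reduce mod 186881]
reciprocity: (122757/186881) = +1·(186881/122757) since 122757 mod 4 = 1, 186881 mod 4 = 1; sign now +1
(186881/122757) = (64124/122757)   [reduce mod 122757]
64124 = 2^2·16031; (2/122757) = -1 since 122757 mod 8 = 5, so (64124/122757) = (-1)^2·(16031/122757); sign now +1
reciprocity: (16031/122757) = +1·(122757/16031) since 16031 mod 4 = 3, 122757 mod 4 = 1; sign now +1
(122757/16031) = (10540/16031)   [reduce mod 16031]
10540 = 2^2·2635; (2/16031) = +1 since 16031 mod 8 = 7, so (10540/16031) = (+1)^2·(2635/16031); sign now +1
reciprocity: (2635/16031) = -1·(16031/2635) since 2635 mod 4 = 3, 16031 mod 4 = 3; sign now -1
(16031/2635) = (221/2635)   [reduce mod 2635]
reciprocity: (221/2635) = +1·(2635/221) since 221 mod 4 = 1, 2635 mod 4 = 3; sign now -1
(2635/221) = (204/221)   [reduce mod 221]
204 = 2^2·51; (2/221) = -1 since 221 mod 8 = 5, so (204/221) = (-1)^2·(51/221); sign now -1
reciprocity: (51/221) = +1·(221/51) since 51 mod 4 = 3, 221 mod 4 = 1; sign now -1
(221/51) = (17/51)   [reduce mod 51]
reciprocity: (17/51) = +1·(51/17) since 17 mod 4 = 1, 51 mod 4 = 3; sign now -1
(51/17) = (0/17)   [reduce mod 17]
(0/17) = 0   [gcd(a, n) > 1]; final value = 0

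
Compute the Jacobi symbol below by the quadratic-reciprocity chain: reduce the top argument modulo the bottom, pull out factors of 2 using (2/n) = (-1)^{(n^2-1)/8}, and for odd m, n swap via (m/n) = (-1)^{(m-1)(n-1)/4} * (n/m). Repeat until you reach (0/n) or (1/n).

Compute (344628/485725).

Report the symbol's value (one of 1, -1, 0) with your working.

factor out 2^2: 344628 = 2^2·86157; with 485725 mod 8 = 5, (2/485725) = -1; sign now +1; continue with (86157/485725)
flip (86157/485725) -> (485725/86157): both odd, 86157 mod 4 = 1, 485725 mod 4 = 1, so the flip contributes +1; sign now +1
(485725/86157): 485725 mod 86157 = 54940, so (485725/86157) = (54940/86157)
factor out 2^2: 54940 = 2^2·13735; with 86157 mod 8 = 5, (2/86157) = -1; sign now +1; continue with (13735/86157)
flip (13735/86157) -> (86157/13735): both odd, 13735 mod 4 = 3, 86157 mod 4 = 1, so the flip contributes +1; sign now +1
(86157/13735): 86157 mod 13735 = 3747, so (86157/13735) = (3747/13735)
flip (3747/13735) -> (13735/3747): both odd, 3747 mod 4 = 3, 13735 mod 4 = 3, so the flip contributes -1; sign now -1
(13735/3747): 13735 mod 3747 = 2494, so (13735/3747) = (2494/3747)
factor out 2^1: 2494 = 2^1·1247; with 3747 mod 8 = 3, (2/3747) = -1; sign now +1; continue with (1247/3747)
flip (1247/3747) -> (3747/1247): both odd, 1247 mod 4 = 3, 3747 mod 4 = 3, so the flip contributes -1; sign now -1
(3747/1247): 3747 mod 1247 = 6, so (3747/1247) = (6/1247)
factor out 2^1: 6 = 2^1·3; with 1247 mod 8 = 7, (2/1247) = +1; sign now -1; continue with (3/1247)
flip (3/1247) -> (1247/3): both odd, 3 mod 4 = 3, 1247 mod 4 = 3, so the flip contributes -1; sign now +1
(1247/3): 1247 mod 3 = 2, so (1247/3) = (2/3)
factor out 2^1: 2 = 2^1·1; with 3 mod 8 = 3, (2/3) = -1; sign now -1; continue with (1/3)
reached (1/3) = 1, so the symbol is -1

-1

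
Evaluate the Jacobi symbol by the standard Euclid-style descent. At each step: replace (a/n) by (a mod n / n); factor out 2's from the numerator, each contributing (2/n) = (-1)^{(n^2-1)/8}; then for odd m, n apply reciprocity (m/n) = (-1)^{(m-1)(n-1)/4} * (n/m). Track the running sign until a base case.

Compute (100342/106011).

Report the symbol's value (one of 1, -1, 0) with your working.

-1

100342 = 2^1·50171; (2/106011) = -1 since 106011 mod 8 = 3, so (100342/106011) = (-1)^1·(50171/106011); sign now -1
reciprocity: (50171/106011) = -1·(106011/50171) since 50171 mod 4 = 3, 106011 mod 4 = 3; sign now +1
(106011/50171) = (5669/50171)   [reduce mod 50171]
reciprocity: (5669/50171) = +1·(50171/5669) since 5669 mod 4 = 1, 50171 mod 4 = 3; sign now +1
(50171/5669) = (4819/5669)   [reduce mod 5669]
reciprocity: (4819/5669) = +1·(5669/4819) since 4819 mod 4 = 3, 5669 mod 4 = 1; sign now +1
(5669/4819) = (850/4819)   [reduce mod 4819]
850 = 2^1·425; (2/4819) = -1 since 4819 mod 8 = 3, so (850/4819) = (-1)^1·(425/4819); sign now -1
reciprocity: (425/4819) = +1·(4819/425) since 425 mod 4 = 1, 4819 mod 4 = 3; sign now -1
(4819/425) = (144/425)   [reduce mod 425]
144 = 2^4·9; (2/425) = +1 since 425 mod 8 = 1, so (144/425) = (+1)^4·(9/425); sign now -1
reciprocity: (9/425) = +1·(425/9) since 9 mod 4 = 1, 425 mod 4 = 1; sign now -1
(425/9) = (2/9)   [reduce mod 9]
2 = 2^1·1; (2/9) = +1 since 9 mod 8 = 1, so (2/9) = (+1)^1·(1/9); sign now -1
(1/9) = 1; final value = sign = -1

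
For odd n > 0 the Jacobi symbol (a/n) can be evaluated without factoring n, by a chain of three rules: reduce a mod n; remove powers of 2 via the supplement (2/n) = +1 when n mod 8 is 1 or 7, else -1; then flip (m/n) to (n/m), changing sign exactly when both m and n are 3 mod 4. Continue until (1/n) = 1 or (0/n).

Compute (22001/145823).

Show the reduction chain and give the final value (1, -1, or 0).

reciprocity: (22001/145823) = +1·(145823/22001) since 22001 mod 4 = 1, 145823 mod 4 = 3; sign now +1
(145823/22001) = (13817/22001)   [reduce mod 22001]
reciprocity: (13817/22001) = +1·(22001/13817) since 13817 mod 4 = 1, 22001 mod 4 = 1; sign now +1
(22001/13817) = (8184/13817)   [reduce mod 13817]
8184 = 2^3·1023; (2/13817) = +1 since 13817 mod 8 = 1, so (8184/13817) = (+1)^3·(1023/13817); sign now +1
reciprocity: (1023/13817) = +1·(13817/1023) since 1023 mod 4 = 3, 13817 mod 4 = 1; sign now +1
(13817/1023) = (518/1023)   [reduce mod 1023]
518 = 2^1·259; (2/1023) = +1 since 1023 mod 8 = 7, so (518/1023) = (+1)^1·(259/1023); sign now +1
reciprocity: (259/1023) = -1·(1023/259) since 259 mod 4 = 3, 1023 mod 4 = 3; sign now -1
(1023/259) = (246/259)   [reduce mod 259]
246 = 2^1·123; (2/259) = -1 since 259 mod 8 = 3, so (246/259) = (-1)^1·(123/259); sign now +1
reciprocity: (123/259) = -1·(259/123) since 123 mod 4 = 3, 259 mod 4 = 3; sign now -1
(259/123) = (13/123)   [reduce mod 123]
reciprocity: (13/123) = +1·(123/13) since 13 mod 4 = 1, 123 mod 4 = 3; sign now -1
(123/13) = (6/13)   [reduce mod 13]
6 = 2^1·3; (2/13) = -1 since 13 mod 8 = 5, so (6/13) = (-1)^1·(3/13); sign now +1
reciprocity: (3/13) = +1·(13/3) since 3 mod 4 = 3, 13 mod 4 = 1; sign now +1
(13/3) = (1/3)   [reduce mod 3]
(1/3) = 1; final value = sign = +1

1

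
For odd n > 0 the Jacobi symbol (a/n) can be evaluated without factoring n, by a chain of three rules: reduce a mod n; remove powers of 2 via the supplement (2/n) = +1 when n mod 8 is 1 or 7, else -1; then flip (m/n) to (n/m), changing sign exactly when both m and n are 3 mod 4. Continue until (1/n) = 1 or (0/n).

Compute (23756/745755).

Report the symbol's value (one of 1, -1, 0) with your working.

-1

factor out 2^2: 23756 = 2^2·5939; with 745755 mod 8 = 3, (2/745755) = -1; sign now +1; continue with (5939/745755)
flip (5939/745755) -> (745755/5939): both odd, 5939 mod 4 = 3, 745755 mod 4 = 3, so the flip contributes -1; sign now -1
(745755/5939): 745755 mod 5939 = 3380, so (745755/5939) = (3380/5939)
factor out 2^2: 3380 = 2^2·845; with 5939 mod 8 = 3, (2/5939) = -1; sign now -1; continue with (845/5939)
flip (845/5939) -> (5939/845): both odd, 845 mod 4 = 1, 5939 mod 4 = 3, so the flip contributes +1; sign now -1
(5939/845): 5939 mod 845 = 24, so (5939/845) = (24/845)
factor out 2^3: 24 = 2^3·3; with 845 mod 8 = 5, (2/845) = -1; sign now +1; continue with (3/845)
flip (3/845) -> (845/3): both odd, 3 mod 4 = 3, 845 mod 4 = 1, so the flip contributes +1; sign now +1
(845/3): 845 mod 3 = 2, so (845/3) = (2/3)
factor out 2^1: 2 = 2^1·1; with 3 mod 8 = 3, (2/3) = -1; sign now -1; continue with (1/3)
reached (1/3) = 1, so the symbol is -1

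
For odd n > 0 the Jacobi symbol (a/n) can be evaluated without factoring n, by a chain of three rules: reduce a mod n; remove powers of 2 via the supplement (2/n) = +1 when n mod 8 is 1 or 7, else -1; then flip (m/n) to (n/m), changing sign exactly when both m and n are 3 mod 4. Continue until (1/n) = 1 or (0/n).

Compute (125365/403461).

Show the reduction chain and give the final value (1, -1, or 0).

flip (125365/403461) -> (403461/125365): both odd, 125365 mod 4 = 1, 403461 mod 4 = 1, so the flip contributes +1; sign now +1
(403461/125365): 403461 mod 125365 = 27366, so (403461/125365) = (27366/125365)
factor out 2^1: 27366 = 2^1·13683; with 125365 mod 8 = 5, (2/125365) = -1; sign now -1; continue with (13683/125365)
flip (13683/125365) -> (125365/13683): both odd, 13683 mod 4 = 3, 125365 mod 4 = 1, so the flip contributes +1; sign now -1
(125365/13683): 125365 mod 13683 = 2218, so (125365/13683) = (2218/13683)
factor out 2^1: 2218 = 2^1·1109; with 13683 mod 8 = 3, (2/13683) = -1; sign now +1; continue with (1109/13683)
flip (1109/13683) -> (13683/1109): both odd, 1109 mod 4 = 1, 13683 mod 4 = 3, so the flip contributes +1; sign now +1
(13683/1109): 13683 mod 1109 = 375, so (13683/1109) = (375/1109)
flip (375/1109) -> (1109/375): both odd, 375 mod 4 = 3, 1109 mod 4 = 1, so the flip contributes +1; sign now +1
(1109/375): 1109 mod 375 = 359, so (1109/375) = (359/375)
flip (359/375) -> (375/359): both odd, 359 mod 4 = 3, 375 mod 4 = 3, so the flip contributes -1; sign now -1
(375/359): 375 mod 359 = 16, so (375/359) = (16/359)
factor out 2^4: 16 = 2^4·1; with 359 mod 8 = 7, (2/359) = +1; sign now -1; continue with (1/359)
reached (1/359) = 1, so the symbol is -1

-1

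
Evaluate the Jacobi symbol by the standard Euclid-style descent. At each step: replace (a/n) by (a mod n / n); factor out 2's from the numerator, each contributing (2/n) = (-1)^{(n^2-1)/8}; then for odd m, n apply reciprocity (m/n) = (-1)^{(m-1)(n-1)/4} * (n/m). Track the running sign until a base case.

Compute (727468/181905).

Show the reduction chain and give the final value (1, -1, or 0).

(727468/181905): 727468 mod 181905 = 181753, so (727468/181905) = (181753/181905)
flip (181753/181905) -> (181905/181753): both odd, 181753 mod 4 = 1, 181905 mod 4 = 1, so the flip contributes +1; sign now +1
(181905/181753): 181905 mod 181753 = 152, so (181905/181753) = (152/181753)
factor out 2^3: 152 = 2^3·19; with 181753 mod 8 = 1, (2/181753) = +1; sign now +1; continue with (19/181753)
flip (19/181753) -> (181753/19): both odd, 19 mod 4 = 3, 181753 mod 4 = 1, so the flip contributes +1; sign now +1
(181753/19): 181753 mod 19 = 18, so (181753/19) = (18/19)
factor out 2^1: 18 = 2^1·9; with 19 mod 8 = 3, (2/19) = -1; sign now -1; continue with (9/19)
flip (9/19) -> (19/9): both odd, 9 mod 4 = 1, 19 mod 4 = 3, so the flip contributes +1; sign now -1
(19/9): 19 mod 9 = 1, so (19/9) = (1/9)
reached (1/9) = 1, so the symbol is -1

-1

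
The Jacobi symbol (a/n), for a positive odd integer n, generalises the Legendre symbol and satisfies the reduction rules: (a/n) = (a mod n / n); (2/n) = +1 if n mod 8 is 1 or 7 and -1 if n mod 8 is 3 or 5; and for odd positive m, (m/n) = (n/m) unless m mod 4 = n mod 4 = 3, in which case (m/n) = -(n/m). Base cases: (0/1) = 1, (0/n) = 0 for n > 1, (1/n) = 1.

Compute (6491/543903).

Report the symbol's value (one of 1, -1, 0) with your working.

-1

reciprocity: (6491/543903) = -1·(543903/6491) since 6491 mod 4 = 3, 543903 mod 4 = 3; sign now -1
(543903/6491) = (5150/6491)   [reduce mod 6491]
5150 = 2^1·2575; (2/6491) = -1 since 6491 mod 8 = 3, so (5150/6491) = (-1)^1·(2575/6491); sign now +1
reciprocity: (2575/6491) = -1·(6491/2575) since 2575 mod 4 = 3, 6491 mod 4 = 3; sign now -1
(6491/2575) = (1341/2575)   [reduce mod 2575]
reciprocity: (1341/2575) = +1·(2575/1341) since 1341 mod 4 = 1, 2575 mod 4 = 3; sign now -1
(2575/1341) = (1234/1341)   [reduce mod 1341]
1234 = 2^1·617; (2/1341) = -1 since 1341 mod 8 = 5, so (1234/1341) = (-1)^1·(617/1341); sign now +1
reciprocity: (617/1341) = +1·(1341/617) since 617 mod 4 = 1, 1341 mod 4 = 1; sign now +1
(1341/617) = (107/617)   [reduce mod 617]
reciprocity: (107/617) = +1·(617/107) since 107 mod 4 = 3, 617 mod 4 = 1; sign now +1
(617/107) = (82/107)   [reduce mod 107]
82 = 2^1·41; (2/107) = -1 since 107 mod 8 = 3, so (82/107) = (-1)^1·(41/107); sign now -1
reciprocity: (41/107) = +1·(107/41) since 41 mod 4 = 1, 107 mod 4 = 3; sign now -1
(107/41) = (25/41)   [reduce mod 41]
reciprocity: (25/41) = +1·(41/25) since 25 mod 4 = 1, 41 mod 4 = 1; sign now -1
(41/25) = (16/25)   [reduce mod 25]
16 = 2^4·1; (2/25) = +1 since 25 mod 8 = 1, so (16/25) = (+1)^4·(1/25); sign now -1
(1/25) = 1; final value = sign = -1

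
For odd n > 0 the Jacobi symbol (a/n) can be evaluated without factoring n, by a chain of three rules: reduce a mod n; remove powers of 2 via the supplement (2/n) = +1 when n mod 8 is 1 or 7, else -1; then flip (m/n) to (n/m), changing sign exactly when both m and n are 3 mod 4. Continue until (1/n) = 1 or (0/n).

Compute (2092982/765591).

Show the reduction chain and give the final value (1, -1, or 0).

1

(2092982/765591) = (561800/765591)   [reduce mod 765591]
561800 = 2^3·70225; (2/765591) = +1 since 765591 mod 8 = 7, so (561800/765591) = (+1)^3·(70225/765591); sign now +1
reciprocity: (70225/765591) = +1·(765591/70225) since 70225 mod 4 = 1, 765591 mod 4 = 3; sign now +1
(765591/70225) = (63341/70225)   [reduce mod 70225]
reciprocity: (63341/70225) = +1·(70225/63341) since 63341 mod 4 = 1, 70225 mod 4 = 1; sign now +1
(70225/63341) = (6884/63341)   [reduce mod 63341]
6884 = 2^2·1721; (2/63341) = -1 since 63341 mod 8 = 5, so (6884/63341) = (-1)^2·(1721/63341); sign now +1
reciprocity: (1721/63341) = +1·(63341/1721) since 1721 mod 4 = 1, 63341 mod 4 = 1; sign now +1
(63341/1721) = (1385/1721)   [reduce mod 1721]
reciprocity: (1385/1721) = +1·(1721/1385) since 1385 mod 4 = 1, 1721 mod 4 = 1; sign now +1
(1721/1385) = (336/1385)   [reduce mod 1385]
336 = 2^4·21; (2/1385) = +1 since 1385 mod 8 = 1, so (336/1385) = (+1)^4·(21/1385); sign now +1
reciprocity: (21/1385) = +1·(1385/21) since 21 mod 4 = 1, 1385 mod 4 = 1; sign now +1
(1385/21) = (20/21)   [reduce mod 21]
20 = 2^2·5; (2/21) = -1 since 21 mod 8 = 5, so (20/21) = (-1)^2·(5/21); sign now +1
reciprocity: (5/21) = +1·(21/5) since 5 mod 4 = 1, 21 mod 4 = 1; sign now +1
(21/5) = (1/5)   [reduce mod 5]
(1/5) = 1; final value = sign = +1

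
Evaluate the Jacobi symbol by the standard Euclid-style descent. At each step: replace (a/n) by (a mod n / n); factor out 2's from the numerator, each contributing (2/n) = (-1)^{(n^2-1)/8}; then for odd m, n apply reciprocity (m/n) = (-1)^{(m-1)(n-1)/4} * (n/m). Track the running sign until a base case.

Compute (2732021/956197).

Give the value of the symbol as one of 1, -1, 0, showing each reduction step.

1

(2732021/956197): 2732021 mod 956197 = 819627, so (2732021/956197) = (819627/956197)
flip (819627/956197) -> (956197/819627): both odd, 819627 mod 4 = 3, 956197 mod 4 = 1, so the flip contributes +1; sign now +1
(956197/819627): 956197 mod 819627 = 136570, so (956197/819627) = (136570/819627)
factor out 2^1: 136570 = 2^1·68285; with 819627 mod 8 = 3, (2/819627) = -1; sign now -1; continue with (68285/819627)
flip (68285/819627) -> (819627/68285): both odd, 68285 mod 4 = 1, 819627 mod 4 = 3, so the flip contributes +1; sign now -1
(819627/68285): 819627 mod 68285 = 207, so (819627/68285) = (207/68285)
flip (207/68285) -> (68285/207): both odd, 207 mod 4 = 3, 68285 mod 4 = 1, so the flip contributes +1; sign now -1
(68285/207): 68285 mod 207 = 182, so (68285/207) = (182/207)
factor out 2^1: 182 = 2^1·91; with 207 mod 8 = 7, (2/207) = +1; sign now -1; continue with (91/207)
flip (91/207) -> (207/91): both odd, 91 mod 4 = 3, 207 mod 4 = 3, so the flip contributes -1; sign now +1
(207/91): 207 mod 91 = 25, so (207/91) = (25/91)
flip (25/91) -> (91/25): both odd, 25 mod 4 = 1, 91 mod 4 = 3, so the flip contributes +1; sign now +1
(91/25): 91 mod 25 = 16, so (91/25) = (16/25)
factor out 2^4: 16 = 2^4·1; with 25 mod 8 = 1, (2/25) = +1; sign now +1; continue with (1/25)
reached (1/25) = 1, so the symbol is +1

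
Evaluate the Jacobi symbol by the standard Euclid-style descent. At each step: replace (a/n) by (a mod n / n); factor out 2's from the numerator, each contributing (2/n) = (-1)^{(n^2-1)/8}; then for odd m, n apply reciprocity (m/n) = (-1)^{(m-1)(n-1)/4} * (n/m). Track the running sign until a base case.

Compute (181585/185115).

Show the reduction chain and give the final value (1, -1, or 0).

0

flip (181585/185115) -> (185115/181585): both odd, 181585 mod 4 = 1, 185115 mod 4 = 3, so the flip contributes +1; sign now +1
(185115/181585): 185115 mod 181585 = 3530, so (185115/181585) = (3530/181585)
factor out 2^1: 3530 = 2^1·1765; with 181585 mod 8 = 1, (2/181585) = +1; sign now +1; continue with (1765/181585)
flip (1765/181585) -> (181585/1765): both odd, 1765 mod 4 = 1, 181585 mod 4 = 1, so the flip contributes +1; sign now +1
(181585/1765): 181585 mod 1765 = 1555, so (181585/1765) = (1555/1765)
flip (1555/1765) -> (1765/1555): both odd, 1555 mod 4 = 3, 1765 mod 4 = 1, so the flip contributes +1; sign now +1
(1765/1555): 1765 mod 1555 = 210, so (1765/1555) = (210/1555)
factor out 2^1: 210 = 2^1·105; with 1555 mod 8 = 3, (2/1555) = -1; sign now -1; continue with (105/1555)
flip (105/1555) -> (1555/105): both odd, 105 mod 4 = 1, 1555 mod 4 = 3, so the flip contributes +1; sign now -1
(1555/105): 1555 mod 105 = 85, so (1555/105) = (85/105)
flip (85/105) -> (105/85): both odd, 85 mod 4 = 1, 105 mod 4 = 1, so the flip contributes +1; sign now -1
(105/85): 105 mod 85 = 20, so (105/85) = (20/85)
factor out 2^2: 20 = 2^2·5; with 85 mod 8 = 5, (2/85) = -1; sign now -1; continue with (5/85)
flip (5/85) -> (85/5): both odd, 5 mod 4 = 1, 85 mod 4 = 1, so the flip contributes +1; sign now -1
(85/5): 85 mod 5 = 0, so (85/5) = (0/5)
reached (0/5); gcd(a, n) > 1, so (0/5) = 0 and the symbol is 0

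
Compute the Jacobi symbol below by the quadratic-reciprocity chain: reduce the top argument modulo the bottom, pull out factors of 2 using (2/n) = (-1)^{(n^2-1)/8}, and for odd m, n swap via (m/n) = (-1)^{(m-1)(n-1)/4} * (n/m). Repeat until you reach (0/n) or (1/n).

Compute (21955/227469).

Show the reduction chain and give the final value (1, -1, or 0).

1

reciprocity: (21955/227469) = +1·(227469/21955) since 21955 mod 4 = 3, 227469 mod 4 = 1; sign now +1
(227469/21955) = (7919/21955)   [reduce mod 21955]
reciprocity: (7919/21955) = -1·(21955/7919) since 7919 mod 4 = 3, 21955 mod 4 = 3; sign now -1
(21955/7919) = (6117/7919)   [reduce mod 7919]
reciprocity: (6117/7919) = +1·(7919/6117) since 6117 mod 4 = 1, 7919 mod 4 = 3; sign now -1
(7919/6117) = (1802/6117)   [reduce mod 6117]
1802 = 2^1·901; (2/6117) = -1 since 6117 mod 8 = 5, so (1802/6117) = (-1)^1·(901/6117); sign now +1
reciprocity: (901/6117) = +1·(6117/901) since 901 mod 4 = 1, 6117 mod 4 = 1; sign now +1
(6117/901) = (711/901)   [reduce mod 901]
reciprocity: (711/901) = +1·(901/711) since 711 mod 4 = 3, 901 mod 4 = 1; sign now +1
(901/711) = (190/711)   [reduce mod 711]
190 = 2^1·95; (2/711) = +1 since 711 mod 8 = 7, so (190/711) = (+1)^1·(95/711); sign now +1
reciprocity: (95/711) = -1·(711/95) since 95 mod 4 = 3, 711 mod 4 = 3; sign now -1
(711/95) = (46/95)   [reduce mod 95]
46 = 2^1·23; (2/95) = +1 since 95 mod 8 = 7, so (46/95) = (+1)^1·(23/95); sign now -1
reciprocity: (23/95) = -1·(95/23) since 23 mod 4 = 3, 95 mod 4 = 3; sign now +1
(95/23) = (3/23)   [reduce mod 23]
reciprocity: (3/23) = -1·(23/3) since 3 mod 4 = 3, 23 mod 4 = 3; sign now -1
(23/3) = (2/3)   [reduce mod 3]
2 = 2^1·1; (2/3) = -1 since 3 mod 8 = 3, so (2/3) = (-1)^1·(1/3); sign now +1
(1/3) = 1; final value = sign = +1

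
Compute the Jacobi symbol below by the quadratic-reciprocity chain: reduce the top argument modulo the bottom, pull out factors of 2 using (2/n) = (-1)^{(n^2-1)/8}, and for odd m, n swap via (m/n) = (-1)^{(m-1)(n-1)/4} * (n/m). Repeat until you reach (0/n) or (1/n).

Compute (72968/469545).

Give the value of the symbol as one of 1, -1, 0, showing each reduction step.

factor out 2^3: 72968 = 2^3·9121; with 469545 mod 8 = 1, (2/469545) = +1; sign now +1; continue with (9121/469545)
flip (9121/469545) -> (469545/9121): both odd, 9121 mod 4 = 1, 469545 mod 4 = 1, so the flip contributes +1; sign now +1
(469545/9121): 469545 mod 9121 = 4374, so (469545/9121) = (4374/9121)
factor out 2^1: 4374 = 2^1·2187; with 9121 mod 8 = 1, (2/9121) = +1; sign now +1; continue with (2187/9121)
flip (2187/9121) -> (9121/2187): both odd, 2187 mod 4 = 3, 9121 mod 4 = 1, so the flip contributes +1; sign now +1
(9121/2187): 9121 mod 2187 = 373, so (9121/2187) = (373/2187)
flip (373/2187) -> (2187/373): both odd, 373 mod 4 = 1, 2187 mod 4 = 3, so the flip contributes +1; sign now +1
(2187/373): 2187 mod 373 = 322, so (2187/373) = (322/373)
factor out 2^1: 322 = 2^1·161; with 373 mod 8 = 5, (2/373) = -1; sign now -1; continue with (161/373)
flip (161/373) -> (373/161): both odd, 161 mod 4 = 1, 373 mod 4 = 1, so the flip contributes +1; sign now -1
(373/161): 373 mod 161 = 51, so (373/161) = (51/161)
flip (51/161) -> (161/51): both odd, 51 mod 4 = 3, 161 mod 4 = 1, so the flip contributes +1; sign now -1
(161/51): 161 mod 51 = 8, so (161/51) = (8/51)
factor out 2^3: 8 = 2^3·1; with 51 mod 8 = 3, (2/51) = -1; sign now +1; continue with (1/51)
reached (1/51) = 1, so the symbol is +1

1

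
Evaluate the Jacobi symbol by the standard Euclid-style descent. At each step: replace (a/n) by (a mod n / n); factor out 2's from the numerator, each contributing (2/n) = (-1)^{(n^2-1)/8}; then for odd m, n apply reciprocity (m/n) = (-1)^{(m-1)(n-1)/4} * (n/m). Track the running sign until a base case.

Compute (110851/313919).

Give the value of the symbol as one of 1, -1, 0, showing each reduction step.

reciprocity: (110851/313919) = -1·(313919/110851) since 110851 mod 4 = 3, 313919 mod 4 = 3; sign now -1
(313919/110851) = (92217/110851)   [reduce mod 110851]
reciprocity: (92217/110851) = +1·(110851/92217) since 92217 mod 4 = 1, 110851 mod 4 = 3; sign now -1
(110851/92217) = (18634/92217)   [reduce mod 92217]
18634 = 2^1·9317; (2/92217) = +1 since 92217 mod 8 = 1, so (18634/92217) = (+1)^1·(9317/92217); sign now -1
reciprocity: (9317/92217) = +1·(92217/9317) since 9317 mod 4 = 1, 92217 mod 4 = 1; sign now -1
(92217/9317) = (8364/9317)   [reduce mod 9317]
8364 = 2^2·2091; (2/9317) = -1 since 9317 mod 8 = 5, so (8364/9317) = (-1)^2·(2091/9317); sign now -1
reciprocity: (2091/9317) = +1·(9317/2091) since 2091 mod 4 = 3, 9317 mod 4 = 1; sign now -1
(9317/2091) = (953/2091)   [reduce mod 2091]
reciprocity: (953/2091) = +1·(2091/953) since 953 mod 4 = 1, 2091 mod 4 = 3; sign now -1
(2091/953) = (185/953)   [reduce mod 953]
reciprocity: (185/953) = +1·(953/185) since 185 mod 4 = 1, 953 mod 4 = 1; sign now -1
(953/185) = (28/185)   [reduce mod 185]
28 = 2^2·7; (2/185) = +1 since 185 mod 8 = 1, so (28/185) = (+1)^2·(7/185); sign now -1
reciprocity: (7/185) = +1·(185/7) since 7 mod 4 = 3, 185 mod 4 = 1; sign now -1
(185/7) = (3/7)   [reduce mod 7]
reciprocity: (3/7) = -1·(7/3) since 3 mod 4 = 3, 7 mod 4 = 3; sign now +1
(7/3) = (1/3)   [reduce mod 3]
(1/3) = 1; final value = sign = +1

1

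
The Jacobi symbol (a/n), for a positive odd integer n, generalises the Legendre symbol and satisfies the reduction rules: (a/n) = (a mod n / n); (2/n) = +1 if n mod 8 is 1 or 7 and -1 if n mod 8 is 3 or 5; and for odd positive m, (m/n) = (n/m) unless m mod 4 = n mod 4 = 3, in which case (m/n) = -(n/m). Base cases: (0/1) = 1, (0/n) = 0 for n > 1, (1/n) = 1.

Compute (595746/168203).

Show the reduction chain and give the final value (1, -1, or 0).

1

(595746/168203): 595746 mod 168203 = 91137, so (595746/168203) = (91137/168203)
flip (91137/168203) -> (168203/91137): both odd, 91137 mod 4 = 1, 168203 mod 4 = 3, so the flip contributes +1; sign now +1
(168203/91137): 168203 mod 91137 = 77066, so (168203/91137) = (77066/91137)
factor out 2^1: 77066 = 2^1·38533; with 91137 mod 8 = 1, (2/91137) = +1; sign now +1; continue with (38533/91137)
flip (38533/91137) -> (91137/38533): both odd, 38533 mod 4 = 1, 91137 mod 4 = 1, so the flip contributes +1; sign now +1
(91137/38533): 91137 mod 38533 = 14071, so (91137/38533) = (14071/38533)
flip (14071/38533) -> (38533/14071): both odd, 14071 mod 4 = 3, 38533 mod 4 = 1, so the flip contributes +1; sign now +1
(38533/14071): 38533 mod 14071 = 10391, so (38533/14071) = (10391/14071)
flip (10391/14071) -> (14071/10391): both odd, 10391 mod 4 = 3, 14071 mod 4 = 3, so the flip contributes -1; sign now -1
(14071/10391): 14071 mod 10391 = 3680, so (14071/10391) = (3680/10391)
factor out 2^5: 3680 = 2^5·115; with 10391 mod 8 = 7, (2/10391) = +1; sign now -1; continue with (115/10391)
flip (115/10391) -> (10391/115): both odd, 115 mod 4 = 3, 10391 mod 4 = 3, so the flip contributes -1; sign now +1
(10391/115): 10391 mod 115 = 41, so (10391/115) = (41/115)
flip (41/115) -> (115/41): both odd, 41 mod 4 = 1, 115 mod 4 = 3, so the flip contributes +1; sign now +1
(115/41): 115 mod 41 = 33, so (115/41) = (33/41)
flip (33/41) -> (41/33): both odd, 33 mod 4 = 1, 41 mod 4 = 1, so the flip contributes +1; sign now +1
(41/33): 41 mod 33 = 8, so (41/33) = (8/33)
factor out 2^3: 8 = 2^3·1; with 33 mod 8 = 1, (2/33) = +1; sign now +1; continue with (1/33)
reached (1/33) = 1, so the symbol is +1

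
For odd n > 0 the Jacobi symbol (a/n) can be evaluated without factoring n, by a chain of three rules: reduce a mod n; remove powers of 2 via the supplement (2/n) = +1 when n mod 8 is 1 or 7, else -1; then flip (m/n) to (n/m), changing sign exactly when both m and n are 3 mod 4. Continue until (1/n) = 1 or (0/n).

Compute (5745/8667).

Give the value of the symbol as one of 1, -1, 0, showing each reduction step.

flip (5745/8667) -> (8667/5745): both odd, 5745 mod 4 = 1, 8667 mod 4 = 3, so the flip contributes +1; sign now +1
(8667/5745): 8667 mod 5745 = 2922, so (8667/5745) = (2922/5745)
factor out 2^1: 2922 = 2^1·1461; with 5745 mod 8 = 1, (2/5745) = +1; sign now +1; continue with (1461/5745)
flip (1461/5745) -> (5745/1461): both odd, 1461 mod 4 = 1, 5745 mod 4 = 1, so the flip contributes +1; sign now +1
(5745/1461): 5745 mod 1461 = 1362, so (5745/1461) = (1362/1461)
factor out 2^1: 1362 = 2^1·681; with 1461 mod 8 = 5, (2/1461) = -1; sign now -1; continue with (681/1461)
flip (681/1461) -> (1461/681): both odd, 681 mod 4 = 1, 1461 mod 4 = 1, so the flip contributes +1; sign now -1
(1461/681): 1461 mod 681 = 99, so (1461/681) = (99/681)
flip (99/681) -> (681/99): both odd, 99 mod 4 = 3, 681 mod 4 = 1, so the flip contributes +1; sign now -1
(681/99): 681 mod 99 = 87, so (681/99) = (87/99)
flip (87/99) -> (99/87): both odd, 87 mod 4 = 3, 99 mod 4 = 3, so the flip contributes -1; sign now +1
(99/87): 99 mod 87 = 12, so (99/87) = (12/87)
factor out 2^2: 12 = 2^2·3; with 87 mod 8 = 7, (2/87) = +1; sign now +1; continue with (3/87)
flip (3/87) -> (87/3): both odd, 3 mod 4 = 3, 87 mod 4 = 3, so the flip contributes -1; sign now -1
(87/3): 87 mod 3 = 0, so (87/3) = (0/3)
reached (0/3); gcd(a, n) > 1, so (0/3) = 0 and the symbol is 0

0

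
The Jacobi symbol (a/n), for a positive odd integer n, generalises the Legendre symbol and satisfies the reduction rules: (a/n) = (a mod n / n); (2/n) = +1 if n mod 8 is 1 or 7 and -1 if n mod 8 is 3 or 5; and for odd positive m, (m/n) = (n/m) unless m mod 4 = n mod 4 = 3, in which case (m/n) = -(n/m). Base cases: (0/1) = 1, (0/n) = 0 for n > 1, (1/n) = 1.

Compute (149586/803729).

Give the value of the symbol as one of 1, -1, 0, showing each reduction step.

factor out 2^1: 149586 = 2^1·74793; with 803729 mod 8 = 1, (2/803729) = +1; sign now +1; continue with (74793/803729)
flip (74793/803729) -> (803729/74793): both odd, 74793 mod 4 = 1, 803729 mod 4 = 1, so the flip contributes +1; sign now +1
(803729/74793): 803729 mod 74793 = 55799, so (803729/74793) = (55799/74793)
flip (55799/74793) -> (74793/55799): both odd, 55799 mod 4 = 3, 74793 mod 4 = 1, so the flip contributes +1; sign now +1
(74793/55799): 74793 mod 55799 = 18994, so (74793/55799) = (18994/55799)
factor out 2^1: 18994 = 2^1·9497; with 55799 mod 8 = 7, (2/55799) = +1; sign now +1; continue with (9497/55799)
flip (9497/55799) -> (55799/9497): both odd, 9497 mod 4 = 1, 55799 mod 4 = 3, so the flip contributes +1; sign now +1
(55799/9497): 55799 mod 9497 = 8314, so (55799/9497) = (8314/9497)
factor out 2^1: 8314 = 2^1·4157; with 9497 mod 8 = 1, (2/9497) = +1; sign now +1; continue with (4157/9497)
flip (4157/9497) -> (9497/4157): both odd, 4157 mod 4 = 1, 9497 mod 4 = 1, so the flip contributes +1; sign now +1
(9497/4157): 9497 mod 4157 = 1183, so (9497/4157) = (1183/4157)
flip (1183/4157) -> (4157/1183): both odd, 1183 mod 4 = 3, 4157 mod 4 = 1, so the flip contributes +1; sign now +1
(4157/1183): 4157 mod 1183 = 608, so (4157/1183) = (608/1183)
factor out 2^5: 608 = 2^5·19; with 1183 mod 8 = 7, (2/1183) = +1; sign now +1; continue with (19/1183)
flip (19/1183) -> (1183/19): both odd, 19 mod 4 = 3, 1183 mod 4 = 3, so the flip contributes -1; sign now -1
(1183/19): 1183 mod 19 = 5, so (1183/19) = (5/19)
flip (5/19) -> (19/5): both odd, 5 mod 4 = 1, 19 mod 4 = 3, so the flip contributes +1; sign now -1
(19/5): 19 mod 5 = 4, so (19/5) = (4/5)
factor out 2^2: 4 = 2^2·1; with 5 mod 8 = 5, (2/5) = -1; sign now -1; continue with (1/5)
reached (1/5) = 1, so the symbol is -1

-1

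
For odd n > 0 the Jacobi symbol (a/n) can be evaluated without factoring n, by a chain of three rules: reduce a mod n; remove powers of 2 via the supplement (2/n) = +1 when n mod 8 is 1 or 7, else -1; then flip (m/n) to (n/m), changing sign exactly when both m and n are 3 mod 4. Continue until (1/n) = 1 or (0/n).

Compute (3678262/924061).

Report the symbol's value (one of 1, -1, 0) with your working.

(3678262/924061) = (906079/924061)   [reduce mod 924061]
reciprocity: (906079/924061) = +1·(924061/906079) since 906079 mod 4 = 3, 924061 mod 4 = 1; sign now +1
(924061/906079) = (17982/906079)   [reduce mod 906079]
17982 = 2^1·8991; (2/906079) = +1 since 906079 mod 8 = 7, so (17982/906079) = (+1)^1·(8991/906079); sign now +1
reciprocity: (8991/906079) = -1·(906079/8991) since 8991 mod 4 = 3, 906079 mod 4 = 3; sign now -1
(906079/8991) = (6979/8991)   [reduce mod 8991]
reciprocity: (6979/8991) = -1·(8991/6979) since 6979 mod 4 = 3, 8991 mod 4 = 3; sign now +1
(8991/6979) = (2012/6979)   [reduce mod 6979]
2012 = 2^2·503; (2/6979) = -1 since 6979 mod 8 = 3, so (2012/6979) = (-1)^2·(503/6979); sign now +1
reciprocity: (503/6979) = -1·(6979/503) since 503 mod 4 = 3, 6979 mod 4 = 3; sign now -1
(6979/503) = (440/503)   [reduce mod 503]
440 = 2^3·55; (2/503) = +1 since 503 mod 8 = 7, so (440/503) = (+1)^3·(55/503); sign now -1
reciprocity: (55/503) = -1·(503/55) since 55 mod 4 = 3, 503 mod 4 = 3; sign now +1
(503/55) = (8/55)   [reduce mod 55]
8 = 2^3·1; (2/55) = +1 since 55 mod 8 = 7, so (8/55) = (+1)^3·(1/55); sign now +1
(1/55) = 1; final value = sign = +1

1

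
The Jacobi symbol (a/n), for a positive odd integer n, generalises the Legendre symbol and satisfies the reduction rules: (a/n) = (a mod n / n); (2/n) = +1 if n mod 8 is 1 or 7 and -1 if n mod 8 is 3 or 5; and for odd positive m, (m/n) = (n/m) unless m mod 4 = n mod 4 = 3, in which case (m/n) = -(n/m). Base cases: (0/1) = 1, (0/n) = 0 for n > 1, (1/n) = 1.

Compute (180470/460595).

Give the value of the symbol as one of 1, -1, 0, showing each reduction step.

180470 = 2^1·90235; (2/460595) = -1 since 460595 mod 8 = 3, so (180470/460595) = (-1)^1·(90235/460595); sign now -1
reciprocity: (90235/460595) = -1·(460595/90235) since 90235 mod 4 = 3, 460595 mod 4 = 3; sign now +1
(460595/90235) = (9420/90235)   [reduce mod 90235]
9420 = 2^2·2355; (2/90235) = -1 since 90235 mod 8 = 3, so (9420/90235) = (-1)^2·(2355/90235); sign now +1
reciprocity: (2355/90235) = -1·(90235/2355) since 2355 mod 4 = 3, 90235 mod 4 = 3; sign now -1
(90235/2355) = (745/2355)   [reduce mod 2355]
reciprocity: (745/2355) = +1·(2355/745) since 745 mod 4 = 1, 2355 mod 4 = 3; sign now -1
(2355/745) = (120/745)   [reduce mod 745]
120 = 2^3·15; (2/745) = +1 since 745 mod 8 = 1, so (120/745) = (+1)^3·(15/745); sign now -1
reciprocity: (15/745) = +1·(745/15) since 15 mod 4 = 3, 745 mod 4 = 1; sign now -1
(745/15) = (10/15)   [reduce mod 15]
10 = 2^1·5; (2/15) = +1 since 15 mod 8 = 7, so (10/15) = (+1)^1·(5/15); sign now -1
reciprocity: (5/15) = +1·(15/5) since 5 mod 4 = 1, 15 mod 4 = 3; sign now -1
(15/5) = (0/5)   [reduce mod 5]
(0/5) = 0   [gcd(a, n) > 1]; final value = 0

0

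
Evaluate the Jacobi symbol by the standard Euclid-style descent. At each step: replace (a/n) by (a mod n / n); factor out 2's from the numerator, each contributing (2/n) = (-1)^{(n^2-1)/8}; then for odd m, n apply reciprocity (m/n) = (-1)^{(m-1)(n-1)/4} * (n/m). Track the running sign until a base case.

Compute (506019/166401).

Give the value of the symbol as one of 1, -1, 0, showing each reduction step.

0

(506019/166401): 506019 mod 166401 = 6816, so (506019/166401) = (6816/166401)
factor out 2^5: 6816 = 2^5·213; with 166401 mod 8 = 1, (2/166401) = +1; sign now +1; continue with (213/166401)
flip (213/166401) -> (166401/213): both odd, 213 mod 4 = 1, 166401 mod 4 = 1, so the flip contributes +1; sign now +1
(166401/213): 166401 mod 213 = 48, so (166401/213) = (48/213)
factor out 2^4: 48 = 2^4·3; with 213 mod 8 = 5, (2/213) = -1; sign now +1; continue with (3/213)
flip (3/213) -> (213/3): both odd, 3 mod 4 = 3, 213 mod 4 = 1, so the flip contributes +1; sign now +1
(213/3): 213 mod 3 = 0, so (213/3) = (0/3)
reached (0/3); gcd(a, n) > 1, so (0/3) = 0 and the symbol is 0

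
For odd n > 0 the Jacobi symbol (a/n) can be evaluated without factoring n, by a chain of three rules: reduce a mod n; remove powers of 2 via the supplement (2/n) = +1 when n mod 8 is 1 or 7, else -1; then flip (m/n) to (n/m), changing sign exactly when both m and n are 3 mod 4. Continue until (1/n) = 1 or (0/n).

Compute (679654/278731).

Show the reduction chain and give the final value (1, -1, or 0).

-1

(679654/278731) = (122192/278731)   [reduce mod 278731]
122192 = 2^4·7637; (2/278731) = -1 since 278731 mod 8 = 3, so (122192/278731) = (-1)^4·(7637/278731); sign now +1
reciprocity: (7637/278731) = +1·(278731/7637) since 7637 mod 4 = 1, 278731 mod 4 = 3; sign now +1
(278731/7637) = (3799/7637)   [reduce mod 7637]
reciprocity: (3799/7637) = +1·(7637/3799) since 3799 mod 4 = 3, 7637 mod 4 = 1; sign now +1
(7637/3799) = (39/3799)   [reduce mod 3799]
reciprocity: (39/3799) = -1·(3799/39) since 39 mod 4 = 3, 3799 mod 4 = 3; sign now -1
(3799/39) = (16/39)   [reduce mod 39]
16 = 2^4·1; (2/39) = +1 since 39 mod 8 = 7, so (16/39) = (+1)^4·(1/39); sign now -1
(1/39) = 1; final value = sign = -1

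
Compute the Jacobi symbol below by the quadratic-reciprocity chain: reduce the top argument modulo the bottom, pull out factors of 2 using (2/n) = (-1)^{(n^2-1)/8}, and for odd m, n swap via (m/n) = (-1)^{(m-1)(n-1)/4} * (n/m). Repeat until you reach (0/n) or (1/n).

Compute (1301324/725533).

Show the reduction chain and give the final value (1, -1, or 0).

-1

(1301324/725533) = (575791/725533)   [reduce mod 725533]
reciprocity: (575791/725533) = +1·(725533/575791) since 575791 mod 4 = 3, 725533 mod 4 = 1; sign now +1
(725533/575791) = (149742/575791)   [reduce mod 575791]
149742 = 2^1·74871; (2/575791) = +1 since 575791 mod 8 = 7, so (149742/575791) = (+1)^1·(74871/575791); sign now +1
reciprocity: (74871/575791) = -1·(575791/74871) since 74871 mod 4 = 3, 575791 mod 4 = 3; sign now -1
(575791/74871) = (51694/74871)   [reduce mod 74871]
51694 = 2^1·25847; (2/74871) = +1 since 74871 mod 8 = 7, so (51694/74871) = (+1)^1·(25847/74871); sign now -1
reciprocity: (25847/74871) = -1·(74871/25847) since 25847 mod 4 = 3, 74871 mod 4 = 3; sign now +1
(74871/25847) = (23177/25847)   [reduce mod 25847]
reciprocity: (23177/25847) = +1·(25847/23177) since 23177 mod 4 = 1, 25847 mod 4 = 3; sign now +1
(25847/23177) = (2670/23177)   [reduce mod 23177]
2670 = 2^1·1335; (2/23177) = +1 since 23177 mod 8 = 1, so (2670/23177) = (+1)^1·(1335/23177); sign now +1
reciprocity: (1335/23177) = +1·(23177/1335) since 1335 mod 4 = 3, 23177 mod 4 = 1; sign now +1
(23177/1335) = (482/1335)   [reduce mod 1335]
482 = 2^1·241; (2/1335) = +1 since 1335 mod 8 = 7, so (482/1335) = (+1)^1·(241/1335); sign now +1
reciprocity: (241/1335) = +1·(1335/241) since 241 mod 4 = 1, 1335 mod 4 = 3; sign now +1
(1335/241) = (130/241)   [reduce mod 241]
130 = 2^1·65; (2/241) = +1 since 241 mod 8 = 1, so (130/241) = (+1)^1·(65/241); sign now +1
reciprocity: (65/241) = +1·(241/65) since 65 mod 4 = 1, 241 mod 4 = 1; sign now +1
(241/65) = (46/65)   [reduce mod 65]
46 = 2^1·23; (2/65) = +1 since 65 mod 8 = 1, so (46/65) = (+1)^1·(23/65); sign now +1
reciprocity: (23/65) = +1·(65/23) since 23 mod 4 = 3, 65 mod 4 = 1; sign now +1
(65/23) = (19/23)   [reduce mod 23]
reciprocity: (19/23) = -1·(23/19) since 19 mod 4 = 3, 23 mod 4 = 3; sign now -1
(23/19) = (4/19)   [reduce mod 19]
4 = 2^2·1; (2/19) = -1 since 19 mod 8 = 3, so (4/19) = (-1)^2·(1/19); sign now -1
(1/19) = 1; final value = sign = -1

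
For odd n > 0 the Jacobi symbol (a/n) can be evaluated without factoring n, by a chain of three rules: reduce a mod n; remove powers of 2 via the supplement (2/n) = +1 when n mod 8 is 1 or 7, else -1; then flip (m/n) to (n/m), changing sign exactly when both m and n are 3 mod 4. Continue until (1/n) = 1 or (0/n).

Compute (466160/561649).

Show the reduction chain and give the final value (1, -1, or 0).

1

factor out 2^4: 466160 = 2^4·29135; with 561649 mod 8 = 1, (2/561649) = +1; sign now +1; continue with (29135/561649)
flip (29135/561649) -> (561649/29135): both odd, 29135 mod 4 = 3, 561649 mod 4 = 1, so the flip contributes +1; sign now +1
(561649/29135): 561649 mod 29135 = 8084, so (561649/29135) = (8084/29135)
factor out 2^2: 8084 = 2^2·2021; with 29135 mod 8 = 7, (2/29135) = +1; sign now +1; continue with (2021/29135)
flip (2021/29135) -> (29135/2021): both odd, 2021 mod 4 = 1, 29135 mod 4 = 3, so the flip contributes +1; sign now +1
(29135/2021): 29135 mod 2021 = 841, so (29135/2021) = (841/2021)
flip (841/2021) -> (2021/841): both odd, 841 mod 4 = 1, 2021 mod 4 = 1, so the flip contributes +1; sign now +1
(2021/841): 2021 mod 841 = 339, so (2021/841) = (339/841)
flip (339/841) -> (841/339): both odd, 339 mod 4 = 3, 841 mod 4 = 1, so the flip contributes +1; sign now +1
(841/339): 841 mod 339 = 163, so (841/339) = (163/339)
flip (163/339) -> (339/163): both odd, 163 mod 4 = 3, 339 mod 4 = 3, so the flip contributes -1; sign now -1
(339/163): 339 mod 163 = 13, so (339/163) = (13/163)
flip (13/163) -> (163/13): both odd, 13 mod 4 = 1, 163 mod 4 = 3, so the flip contributes +1; sign now -1
(163/13): 163 mod 13 = 7, so (163/13) = (7/13)
flip (7/13) -> (13/7): both odd, 7 mod 4 = 3, 13 mod 4 = 1, so the flip contributes +1; sign now -1
(13/7): 13 mod 7 = 6, so (13/7) = (6/7)
factor out 2^1: 6 = 2^1·3; with 7 mod 8 = 7, (2/7) = +1; sign now -1; continue with (3/7)
flip (3/7) -> (7/3): both odd, 3 mod 4 = 3, 7 mod 4 = 3, so the flip contributes -1; sign now +1
(7/3): 7 mod 3 = 1, so (7/3) = (1/3)
reached (1/3) = 1, so the symbol is +1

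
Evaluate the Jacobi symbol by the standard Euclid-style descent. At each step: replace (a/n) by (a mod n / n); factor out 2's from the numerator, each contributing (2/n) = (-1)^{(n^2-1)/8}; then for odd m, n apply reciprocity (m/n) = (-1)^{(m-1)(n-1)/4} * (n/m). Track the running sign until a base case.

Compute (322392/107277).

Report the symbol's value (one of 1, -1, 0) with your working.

0

(322392/107277): 322392 mod 107277 = 561, so (322392/107277) = (561/107277)
flip (561/107277) -> (107277/561): both odd, 561 mod 4 = 1, 107277 mod 4 = 1, so the flip contributes +1; sign now +1
(107277/561): 107277 mod 561 = 126, so (107277/561) = (126/561)
factor out 2^1: 126 = 2^1·63; with 561 mod 8 = 1, (2/561) = +1; sign now +1; continue with (63/561)
flip (63/561) -> (561/63): both odd, 63 mod 4 = 3, 561 mod 4 = 1, so the flip contributes +1; sign now +1
(561/63): 561 mod 63 = 57, so (561/63) = (57/63)
flip (57/63) -> (63/57): both odd, 57 mod 4 = 1, 63 mod 4 = 3, so the flip contributes +1; sign now +1
(63/57): 63 mod 57 = 6, so (63/57) = (6/57)
factor out 2^1: 6 = 2^1·3; with 57 mod 8 = 1, (2/57) = +1; sign now +1; continue with (3/57)
flip (3/57) -> (57/3): both odd, 3 mod 4 = 3, 57 mod 4 = 1, so the flip contributes +1; sign now +1
(57/3): 57 mod 3 = 0, so (57/3) = (0/3)
reached (0/3); gcd(a, n) > 1, so (0/3) = 0 and the symbol is 0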